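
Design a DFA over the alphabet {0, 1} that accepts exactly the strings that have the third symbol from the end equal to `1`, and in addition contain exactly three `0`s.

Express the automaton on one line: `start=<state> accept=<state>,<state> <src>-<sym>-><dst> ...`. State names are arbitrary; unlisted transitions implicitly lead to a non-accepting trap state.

Handle the two conditions separately and then intersect. One (15 states) tracks the last 3 symbols read; the other (5 states) tracks the count of `0`s, saturating at 4. Each combined state is a pair, one component from each; accept when both components accept. After merging equivalent states the machine shrinks.
       0  1 
>  A   B  A 
   B   C  D 
   C   E  F 
   D   G  D 
   E   H  I 
   F   J  K 
   G   L  F 
   H   H  H 
   I   H  M 
   J   H  N 
   K   O  K 
 * L   H  I 
   M   H  P 
 * N   H  M 
 * O   H  N 
 * P   H  P 
(> = start, * = accepting)

start=A accept=L,N,O,P A-0->B A-1->A B-0->C B-1->D C-0->E C-1->F D-0->G D-1->D E-0->H E-1->I F-0->J F-1->K G-0->L G-1->F H-0->H H-1->H I-0->H I-1->M J-0->H J-1->N K-0->O K-1->K L-0->H L-1->I M-0->H M-1->P N-0->H N-1->M O-0->H O-1->N P-0->H P-1->P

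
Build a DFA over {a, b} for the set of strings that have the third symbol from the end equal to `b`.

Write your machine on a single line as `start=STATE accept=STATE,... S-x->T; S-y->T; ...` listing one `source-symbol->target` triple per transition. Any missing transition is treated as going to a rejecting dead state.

A DFA must remember the last 3 symbols (since which symbol is third-to-last isn't known until the input ends). Use one state per possible window of the last ≤3 symbols; accept from those whose window starts with `b`.
          a    b  
>  q0     q1   q2 
   q1     q3   q4 
   q2     q5   q6 
   q3     q7   q8 
   q4     q9  q10 
   q5    q11  q12 
   q6    q13  q14 
   q7     q7   q8 
   q8     q9  q10 
   q9    q11  q12 
   q10   q13  q14 
 * q11    q7   q8 
 * q12    q9  q10 
 * q13   q11  q12 
 * q14   q13  q14 
(> = start, * = accepting)

start=q0; accept=q11,q12,q13,q14; q0-a->q1; q0-b->q2; q1-a->q3; q1-b->q4; q2-a->q5; q2-b->q6; q3-a->q7; q3-b->q8; q4-a->q9; q4-b->q10; q5-a->q11; q5-b->q12; q6-a->q13; q6-b->q14; q7-a->q7; q7-b->q8; q8-a->q9; q8-b->q10; q9-a->q11; q9-b->q12; q10-a->q13; q10-b->q14; q11-a->q7; q11-b->q8; q12-a->q9; q12-b->q10; q13-a->q11; q13-b->q12; q14-a->q13; q14-b->q14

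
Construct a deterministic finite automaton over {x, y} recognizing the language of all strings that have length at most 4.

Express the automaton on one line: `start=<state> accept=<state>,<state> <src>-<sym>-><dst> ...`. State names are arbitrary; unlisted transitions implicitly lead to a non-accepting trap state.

Count input length up to 5: every symbol moves from s0 toward s5, which means 'more than 4' and absorbs. Accept from {s0, s1, s2, s3, s4}.
With 6 states:
        x   y  
>* s0   s1  s1 
 * s1   s2  s2 
 * s2   s3  s3 
 * s3   s4  s4 
 * s4   s5  s5 
   s5   s5  s5 
(> = start, * = accepting)

start=s0 accept=s0,s1,s2,s3,s4 s0-x->s1 s0-y->s1 s1-x->s2 s1-y->s2 s2-x->s3 s2-y->s3 s3-x->s4 s3-y->s4 s4-x->s5 s4-y->s5 s5-x->s5 s5-y->s5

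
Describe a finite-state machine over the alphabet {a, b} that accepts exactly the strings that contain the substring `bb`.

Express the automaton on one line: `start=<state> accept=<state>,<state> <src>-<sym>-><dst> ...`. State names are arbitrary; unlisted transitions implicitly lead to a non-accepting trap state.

start=q0 accept=q2 q0-a->q0 q0-b->q1 q1-a->q0 q1-b->q2 q2-a->q2 q2-b->q2

Track how much of `bb` has been matched so far: state q0 is no progress, q2 is the absorbing accept state reached once `bb` has occurred. Intermediate states record partial matches; on a mismatch, fall back to the longest reusable overlap.
3 states suffice.
        a   b  
>  q0   q0  q1 
   q1   q0  q2 
 * q2   q2  q2 
(> = start, * = accepting)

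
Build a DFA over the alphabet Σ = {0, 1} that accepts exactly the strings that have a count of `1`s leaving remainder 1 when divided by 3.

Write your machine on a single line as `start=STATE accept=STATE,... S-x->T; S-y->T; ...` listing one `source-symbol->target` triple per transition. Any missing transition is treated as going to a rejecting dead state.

Keep the running count of `1`s modulo 3: each `1` advances along the cycle S0 → S1 → S2 → S0 while other symbols loop. Accept at S1.
3 states suffice.
        0   1  
>  S0   S0  S1 
 * S1   S1  S2 
   S2   S2  S0 
(> = start, * = accepting)

start=S0; accept=S1; S0-0->S0; S0-1->S1; S1-0->S1; S1-1->S2; S2-0->S2; S2-1->S0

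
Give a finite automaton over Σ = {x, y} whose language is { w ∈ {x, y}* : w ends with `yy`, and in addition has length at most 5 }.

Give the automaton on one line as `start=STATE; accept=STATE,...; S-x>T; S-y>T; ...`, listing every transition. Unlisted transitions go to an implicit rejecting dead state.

Run two small machines in parallel and take their product. The first has 3 states tracking how much of the suffix `yy` has currently been matched; the second has 7 states tracking the input length, saturating at 6. A product state is a pair (one from each), accepting exactly when both do. Equivalent product states are then merged.
13 states suffice.
          x    y  
>  S0     S1   S2 
   S1     S3   S4 
   S2     S3   S5 
   S3     S6   S7 
   S4     S6   S8 
 * S5     S6   S8 
   S6     S9  S10 
   S7     S9  S11 
 * S8     S9  S11 
   S9     S9   S9 
   S10    S9  S12 
 * S11    S9  S12 
 * S12    S9   S9 
(> = start, * = accepting)

start=S0; accept=S5,S8,S11,S12; S0-x>S1; S0-y>S2; S1-x>S3; S1-y>S4; S2-x>S3; S2-y>S5; S3-x>S6; S3-y>S7; S4-x>S6; S4-y>S8; S5-x>S6; S5-y>S8; S6-x>S9; S6-y>S10; S7-x>S9; S7-y>S11; S8-x>S9; S8-y>S11; S9-x>S9; S9-y>S9; S10-x>S9; S10-y>S12; S11-x>S9; S11-y>S12; S12-x>S9; S12-y>S9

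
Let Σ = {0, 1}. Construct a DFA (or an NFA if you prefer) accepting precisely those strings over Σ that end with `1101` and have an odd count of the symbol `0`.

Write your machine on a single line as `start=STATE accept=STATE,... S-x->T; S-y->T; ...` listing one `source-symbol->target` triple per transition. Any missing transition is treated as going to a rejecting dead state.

start=S0; accept=S5; S0-0->S1; S0-1->S2; S1-0->S0; S1-1->S1; S2-0->S1; S2-1->S3; S3-0->S4; S3-1->S3; S4-0->S0; S4-1->S5; S5-0->S0; S5-1->S1

Run two small machines in parallel and take their product. One (5 states) tracks how much of the suffix `1101` has currently been matched; the other (2 states) tracks the count of `0`s modulo 2. Each combined state is a pair, one component from each; accept when both components accept. Minimizing collapses redundant product states.
A 6-state machine:
        0   1  
>  S0   S1  S2 
   S1   S0  S1 
   S2   S1  S3 
   S3   S4  S3 
   S4   S0  S5 
 * S5   S0  S1 
(> = start, * = accepting)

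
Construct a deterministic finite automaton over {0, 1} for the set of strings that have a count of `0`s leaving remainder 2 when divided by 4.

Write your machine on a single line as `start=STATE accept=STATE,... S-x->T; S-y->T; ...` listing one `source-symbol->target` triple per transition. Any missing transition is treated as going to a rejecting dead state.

start=s0; accept=s2; s0-0->s1; s0-1->s0; s1-0->s2; s1-1->s1; s2-0->s3; s2-1->s2; s3-0->s0; s3-1->s3

Keep the running count of `0`s modulo 4: each `0` advances along the cycle s0 → s1 → s2 → s3 → s0 while other symbols loop. Accept at s2.
        0   1  
>  s0   s1  s0 
   s1   s2  s1 
 * s2   s3  s2 
   s3   s0  s3 
(> = start, * = accepting)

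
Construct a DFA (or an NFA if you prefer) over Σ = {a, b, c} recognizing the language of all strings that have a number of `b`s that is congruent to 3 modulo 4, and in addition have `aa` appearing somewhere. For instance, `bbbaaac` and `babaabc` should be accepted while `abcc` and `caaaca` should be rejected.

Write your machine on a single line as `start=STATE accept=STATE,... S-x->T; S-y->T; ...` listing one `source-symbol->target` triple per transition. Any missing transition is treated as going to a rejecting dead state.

Run two small machines in parallel and take their product. The first has 4 states tracking the count of `b`s modulo 4; the second has 3 states tracking whether and how much of `aa` has been seen. A product state is a pair (one from each), accepting exactly when both do.
12 states suffice.
          a    b    c  
>  S0     S1   S2   S0 
   S1     S3   S2   S0 
   S2     S4   S5   S2 
   S3     S3   S6   S3 
   S4     S6   S5   S2 
   S5     S7   S8   S5 
   S6     S6   S9   S6 
   S7     S9   S8   S5 
   S8    S10   S0   S8 
   S9     S9  S11   S9 
   S10   S11   S0   S8 
 * S11   S11   S3  S11 
(> = start, * = accepting)

start=S0; accept=S11; S0-a->S1; S0-b->S2; S0-c->S0; S1-a->S3; S1-b->S2; S1-c->S0; S2-a->S4; S2-b->S5; S2-c->S2; S3-a->S3; S3-b->S6; S3-c->S3; S4-a->S6; S4-b->S5; S4-c->S2; S5-a->S7; S5-b->S8; S5-c->S5; S6-a->S6; S6-b->S9; S6-c->S6; S7-a->S9; S7-b->S8; S7-c->S5; S8-a->S10; S8-b->S0; S8-c->S8; S9-a->S9; S9-b->S11; S9-c->S9; S10-a->S11; S10-b->S0; S10-c->S8; S11-a->S11; S11-b->S3; S11-c->S11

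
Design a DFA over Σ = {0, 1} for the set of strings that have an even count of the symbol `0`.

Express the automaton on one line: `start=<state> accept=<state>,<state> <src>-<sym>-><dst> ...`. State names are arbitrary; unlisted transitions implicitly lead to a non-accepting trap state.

Keep the running count of `0`s modulo 2: each `0` advances along the cycle q0 → q1 → q0 while other symbols loop. Accept at q0.
A 2-state machine:
        0   1  
>* q0   q1  q0 
   q1   q0  q1 
(> = start, * = accepting)

start=q0 accept=q0 q0-0->q1 q0-1->q0 q1-0->q0 q1-1->q1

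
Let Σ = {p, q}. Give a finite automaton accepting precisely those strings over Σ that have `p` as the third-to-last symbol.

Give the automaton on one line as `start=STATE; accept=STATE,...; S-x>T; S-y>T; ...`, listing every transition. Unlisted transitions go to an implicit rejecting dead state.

start=A; accept=H,I,J,K; A-p>B; A-q>C; B-p>D; B-q>E; C-p>F; C-q>G; D-p>H; D-q>I; E-p>J; E-q>K; F-p>L; F-q>M; G-p>N; G-q>O; H-p>H; H-q>I; I-p>J; I-q>K; J-p>L; J-q>M; K-p>N; K-q>O; L-p>H; L-q>I; M-p>J; M-q>K; N-p>L; N-q>M; O-p>N; O-q>O

Because acceptance depends on a position counted from the end, the machine has to buffer the most recent 3 symbols. Make each state the string of the last up-to-3 symbols read; on input `x` shift the window left and append `x`. Accept when the buffered window has length 3 and begins with `p`.
A 15-state machine:
       p  q 
>  A   B  C 
   B   D  E 
   C   F  G 
   D   H  I 
   E   J  K 
   F   L  M 
   G   N  O 
 * H   H  I 
 * I   J  K 
 * J   L  M 
 * K   N  O 
   L   H  I 
   M   J  K 
   N   L  M 
   O   N  O 
(> = start, * = accepting)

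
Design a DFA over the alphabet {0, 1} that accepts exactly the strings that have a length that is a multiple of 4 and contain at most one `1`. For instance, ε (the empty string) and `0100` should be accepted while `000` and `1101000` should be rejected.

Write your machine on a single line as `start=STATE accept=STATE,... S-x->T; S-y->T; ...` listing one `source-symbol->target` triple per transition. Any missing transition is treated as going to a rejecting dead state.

Run two small machines in parallel and take their product. One (4 states) tracks the input length modulo 4; the other (3 states) tracks the count of `1`s, saturating at 2. Each combined state is a pair, one component from each; accept when both components accept. Equivalent product states are then merged.
9 states suffice.
        0   1  
>* q0   q1  q2 
   q1   q3  q4 
   q2   q4  q5 
   q3   q6  q7 
   q4   q7  q5 
   q5   q5  q5 
   q6   q0  q8 
   q7   q8  q5 
 * q8   q2  q5 
(> = start, * = accepting)

start=q0; accept=q0,q8; q0-0->q1; q0-1->q2; q1-0->q3; q1-1->q4; q2-0->q4; q2-1->q5; q3-0->q6; q3-1->q7; q4-0->q7; q4-1->q5; q5-0->q5; q5-1->q5; q6-0->q0; q6-1->q8; q7-0->q8; q7-1->q5; q8-0->q2; q8-1->q5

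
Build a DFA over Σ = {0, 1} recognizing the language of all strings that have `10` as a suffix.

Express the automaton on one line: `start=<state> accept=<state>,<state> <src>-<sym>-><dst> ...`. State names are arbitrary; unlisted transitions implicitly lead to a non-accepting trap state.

Let each state record the length of the longest suffix of the input read so far that is also a prefix of `10`. s1 means the last symbol is `1`; s2 means the last 2 symbols are `10`. Accept only at s2, where the string currently ends in `10`.
3 states suffice.
        0   1  
>  s0   s0  s1 
   s1   s2  s1 
 * s2   s0  s1 
(> = start, * = accepting)

start=s0 accept=s2 s0-0->s0 s0-1->s1 s1-0->s2 s1-1->s1 s2-0->s0 s2-1->s1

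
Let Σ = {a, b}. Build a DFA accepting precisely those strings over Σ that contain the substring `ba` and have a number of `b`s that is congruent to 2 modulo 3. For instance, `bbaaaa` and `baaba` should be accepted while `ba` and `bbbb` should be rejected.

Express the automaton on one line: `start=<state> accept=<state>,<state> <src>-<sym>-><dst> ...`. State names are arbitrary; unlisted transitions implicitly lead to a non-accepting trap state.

Run two small machines in parallel and take their product. The first has 3 states tracking whether and how much of `ba` has been seen; the second has 3 states tracking the count of `b`s modulo 3. A product state is a pair (one from each), accepting exactly when both do.
A 7-state machine:
        a   b  
>  s0   s0  s1 
   s1   s2  s3 
   s2   s2  s4 
   s3   s4  s5 
 * s4   s4  s6 
   s5   s6  s1 
   s6   s6  s2 
(> = start, * = accepting)

start=s0 accept=s4 s0-a->s0 s0-b->s1 s1-a->s2 s1-b->s3 s2-a->s2 s2-b->s4 s3-a->s4 s3-b->s5 s4-a->s4 s4-b->s6 s5-a->s6 s5-b->s1 s6-a->s6 s6-b->s2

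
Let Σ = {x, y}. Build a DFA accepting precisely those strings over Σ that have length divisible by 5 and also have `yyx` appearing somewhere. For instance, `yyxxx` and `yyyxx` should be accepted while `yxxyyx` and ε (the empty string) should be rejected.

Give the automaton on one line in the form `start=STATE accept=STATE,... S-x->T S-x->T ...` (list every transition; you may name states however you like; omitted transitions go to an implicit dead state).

Build one automaton per condition and run them in lockstep. The first has 5 states tracking the input length modulo 5; the second has 4 states tracking whether and how much of `yyx` has been seen. A product state is a pair (one from each), accepting exactly when both do.
20 states suffice.
          x    y  
>  s0     s1   s2 
   s1     s3   s4 
   s2     s3   s5 
   s3     s6   s7 
   s4     s6   s8 
   s5     s9   s8 
   s6    s10  s11 
   s7    s10  s12 
   s8    s13  s12 
   s9    s13  s13 
   s10    s0  s14 
   s11    s0  s15 
   s12   s16  s15 
   s13   s16  s16 
   s14    s1  s17 
   s15   s18  s17 
 * s16   s18  s18 
   s17   s19   s5 
   s18   s19  s19 
   s19    s9   s9 
(> = start, * = accepting)

start=s0 accept=s16 s0-x->s1 s0-y->s2 s1-x->s3 s1-y->s4 s2-x->s3 s2-y->s5 s3-x->s6 s3-y->s7 s4-x->s6 s4-y->s8 s5-x->s9 s5-y->s8 s6-x->s10 s6-y->s11 s7-x->s10 s7-y->s12 s8-x->s13 s8-y->s12 s9-x->s13 s9-y->s13 s10-x->s0 s10-y->s14 s11-x->s0 s11-y->s15 s12-x->s16 s12-y->s15 s13-x->s16 s13-y->s16 s14-x->s1 s14-y->s17 s15-x->s18 s15-y->s17 s16-x->s18 s16-y->s18 s17-x->s19 s17-y->s5 s18-x->s19 s18-y->s19 s19-x->s9 s19-y->s9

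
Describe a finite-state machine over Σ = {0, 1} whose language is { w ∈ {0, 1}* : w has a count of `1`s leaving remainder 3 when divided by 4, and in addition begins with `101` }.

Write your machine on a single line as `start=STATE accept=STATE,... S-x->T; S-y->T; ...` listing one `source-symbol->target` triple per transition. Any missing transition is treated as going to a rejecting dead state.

Handle the two conditions separately and then intersect. One (4 states) tracks the count of `1`s modulo 4; the other (5 states) tracks whether the input so far still matches the prefix `101`. Each combined state is a pair, one component from each; accept when both components accept. Equivalent product states are then merged.
An 8-state machine:
        0   1  
>  S0   S1  S2 
   S1   S1  S1 
   S2   S3  S1 
   S3   S1  S4 
   S4   S4  S5 
 * S5   S5  S6 
   S6   S6  S7 
   S7   S7  S4 
(> = start, * = accepting)

start=S0; accept=S5; S0-0->S1; S0-1->S2; S1-0->S1; S1-1->S1; S2-0->S3; S2-1->S1; S3-0->S1; S3-1->S4; S4-0->S4; S4-1->S5; S5-0->S5; S5-1->S6; S6-0->S6; S6-1->S7; S7-0->S7; S7-1->S4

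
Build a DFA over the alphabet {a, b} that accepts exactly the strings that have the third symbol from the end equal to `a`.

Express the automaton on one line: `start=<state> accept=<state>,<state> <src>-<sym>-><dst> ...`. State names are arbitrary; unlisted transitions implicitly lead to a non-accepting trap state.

start=s0 accept=s7,s8,s9,s10 s0-a->s1 s0-b->s2 s1-a->s3 s1-b->s4 s2-a->s5 s2-b->s6 s3-a->s7 s3-b->s8 s4-a->s9 s4-b->s10 s5-a->s11 s5-b->s12 s6-a->s13 s6-b->s14 s7-a->s7 s7-b->s8 s8-a->s9 s8-b->s10 s9-a->s11 s9-b->s12 s10-a->s13 s10-b->s14 s11-a->s7 s11-b->s8 s12-a->s9 s12-b->s10 s13-a->s11 s13-b->s12 s14-a->s13 s14-b->s14

Because acceptance depends on a position counted from the end, the machine has to buffer the most recent 3 symbols. Make each state the string of the last up-to-3 symbols read; on input `x` shift the window left and append `x`. Accept when the buffered window has length 3 and begins with `a`.
          a    b  
>  s0     s1   s2 
   s1     s3   s4 
   s2     s5   s6 
   s3     s7   s8 
   s4     s9  s10 
   s5    s11  s12 
   s6    s13  s14 
 * s7     s7   s8 
 * s8     s9  s10 
 * s9    s11  s12 
 * s10   s13  s14 
   s11    s7   s8 
   s12    s9  s10 
   s13   s11  s12 
   s14   s13  s14 
(> = start, * = accepting)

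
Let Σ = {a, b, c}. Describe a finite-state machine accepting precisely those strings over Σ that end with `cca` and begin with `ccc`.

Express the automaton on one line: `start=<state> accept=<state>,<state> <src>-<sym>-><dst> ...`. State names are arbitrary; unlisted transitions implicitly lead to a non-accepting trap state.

Handle the two conditions separately and then intersect. The first has 4 states tracking how much of the suffix `cca` has currently been matched; the second has 5 states tracking whether the input so far still matches the prefix `ccc`. A product state is a pair (one from each), accepting exactly when both do. After merging equivalent states the machine shrinks.
8 states suffice.
        a   b   c  
>  q0   q1  q1  q2 
   q1   q1  q1  q1 
   q2   q1  q1  q3 
   q3   q1  q1  q4 
   q4   q5  q6  q4 
 * q5   q6  q6  q7 
   q6   q6  q6  q7 
   q7   q6  q6  q4 
(> = start, * = accepting)

start=q0 accept=q5 q0-a->q1 q0-b->q1 q0-c->q2 q1-a->q1 q1-b->q1 q1-c->q1 q2-a->q1 q2-b->q1 q2-c->q3 q3-a->q1 q3-b->q1 q3-c->q4 q4-a->q5 q4-b->q6 q4-c->q4 q5-a->q6 q5-b->q6 q5-c->q7 q6-a->q6 q6-b->q6 q6-c->q7 q7-a->q6 q7-b->q6 q7-c->q4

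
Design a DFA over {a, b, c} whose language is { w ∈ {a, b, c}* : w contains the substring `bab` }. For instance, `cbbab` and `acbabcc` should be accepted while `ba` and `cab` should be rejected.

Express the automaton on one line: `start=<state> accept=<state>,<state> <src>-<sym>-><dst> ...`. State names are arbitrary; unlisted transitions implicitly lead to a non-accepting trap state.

Track how much of `bab` has been matched so far: state S0 is no progress, S3 is the absorbing accept state reached once `bab` has occurred. Intermediate states record partial matches; on a mismatch, fall back to the longest reusable overlap.
With 4 states:
        a   b   c  
>  S0   S0  S1  S0 
   S1   S2  S1  S0 
   S2   S0  S3  S0 
 * S3   S3  S3  S3 
(> = start, * = accepting)

start=S0 accept=S3 S0-a->S0 S0-b->S1 S0-c->S0 S1-a->S2 S1-b->S1 S1-c->S0 S2-a->S0 S2-b->S3 S2-c->S0 S3-a->S3 S3-b->S3 S3-c->S3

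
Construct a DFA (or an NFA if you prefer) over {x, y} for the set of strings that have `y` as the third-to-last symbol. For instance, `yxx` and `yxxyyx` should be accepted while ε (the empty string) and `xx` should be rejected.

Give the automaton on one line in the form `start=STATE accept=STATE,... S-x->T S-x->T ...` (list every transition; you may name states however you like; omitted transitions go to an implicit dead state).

A DFA must remember the last 3 symbols (since which symbol is third-to-last isn't known until the input ends). Use one state per possible window of the last ≤3 symbols; accept from those whose window starts with `y`.
A 15-state machine:
       x  y 
>  A   B  C 
   B   D  E 
   C   F  G 
   D   H  I 
   E   J  K 
   F   L  M 
   G   N  O 
   H   H  I 
   I   J  K 
   J   L  M 
   K   N  O 
 * L   H  I 
 * M   J  K 
 * N   L  M 
 * O   N  O 
(> = start, * = accepting)

start=A accept=L,M,N,O A-x->B A-y->C B-x->D B-y->E C-x->F C-y->G D-x->H D-y->I E-x->J E-y->K F-x->L F-y->M G-x->N G-y->O H-x->H H-y->I I-x->J I-y->K J-x->L J-y->M K-x->N K-y->O L-x->H L-y->I M-x->J M-y->K N-x->L N-y->M O-x->N O-y->O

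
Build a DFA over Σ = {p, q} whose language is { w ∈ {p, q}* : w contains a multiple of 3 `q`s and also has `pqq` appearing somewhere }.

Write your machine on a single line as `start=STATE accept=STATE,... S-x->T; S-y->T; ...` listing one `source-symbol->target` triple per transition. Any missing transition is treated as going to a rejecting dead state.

start=S0; accept=S9; S0-p->S1; S0-q->S2; S1-p->S1; S1-q->S3; S2-p->S4; S2-q->S5; S3-p->S4; S3-q->S6; S4-p->S4; S4-q->S7; S5-p->S8; S5-q->S0; S6-p->S6; S6-q->S9; S7-p->S8; S7-q->S9; S8-p->S8; S8-q->S10; S9-p->S9; S9-q->S11; S10-p->S1; S10-q->S11; S11-p->S11; S11-q->S6

Handle the two conditions separately and then intersect. The first has 3 states tracking the count of `q`s modulo 3; the second has 4 states tracking whether and how much of `pqq` has been seen. A product state is a pair (one from each), accepting exactly when both do.
          p    q  
>  S0     S1   S2 
   S1     S1   S3 
   S2     S4   S5 
   S3     S4   S6 
   S4     S4   S7 
   S5     S8   S0 
   S6     S6   S9 
   S7     S8   S9 
   S8     S8  S10 
 * S9     S9  S11 
   S10    S1  S11 
   S11   S11   S6 
(> = start, * = accepting)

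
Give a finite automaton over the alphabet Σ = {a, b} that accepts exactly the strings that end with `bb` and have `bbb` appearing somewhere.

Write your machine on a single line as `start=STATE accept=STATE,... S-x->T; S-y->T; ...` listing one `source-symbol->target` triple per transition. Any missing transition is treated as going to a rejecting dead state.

start=s0; accept=s3; s0-a->s0; s0-b->s1; s1-a->s0; s1-b->s2; s2-a->s0; s2-b->s3; s3-a->s4; s3-b->s3; s4-a->s4; s4-b->s5; s5-a->s4; s5-b->s3

Run two small machines in parallel and take their product. The first has 3 states tracking how much of the suffix `bb` has currently been matched; the second has 4 states tracking whether and how much of `bbb` has been seen. A product state is a pair (one from each), accepting exactly when both do.
6 states suffice.
        a   b  
>  s0   s0  s1 
   s1   s0  s2 
   s2   s0  s3 
 * s3   s4  s3 
   s4   s4  s5 
   s5   s4  s3 
(> = start, * = accepting)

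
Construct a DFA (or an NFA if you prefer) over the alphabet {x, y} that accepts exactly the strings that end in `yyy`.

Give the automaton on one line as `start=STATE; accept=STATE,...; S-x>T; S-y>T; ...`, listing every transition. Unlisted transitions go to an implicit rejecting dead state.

start=q0; accept=q3; q0-x>q0; q0-y>q1; q1-x>q0; q1-y>q2; q2-x>q0; q2-y>q3; q3-x>q0; q3-y>q3

Remember how much of `yyy` the current input suffix matches. State q0 means no match yet; q1 means the last symbol is `y`; q2 means the last 2 symbols are `yy`; q3 means the last 3 symbols are `yyy`. Only q3 accepts. On a mismatch, fall back to the longest proper suffix that is still a prefix of `yyy`.
        x   y  
>  q0   q0  q1 
   q1   q0  q2 
   q2   q0  q3 
 * q3   q0  q3 
(> = start, * = accepting)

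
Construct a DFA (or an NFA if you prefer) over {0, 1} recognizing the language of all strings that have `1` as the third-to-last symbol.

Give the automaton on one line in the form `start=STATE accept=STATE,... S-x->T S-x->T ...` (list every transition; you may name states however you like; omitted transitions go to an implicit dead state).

A DFA must remember the last 3 symbols (since which symbol is third-to-last isn't known until the input ends). Use one state per possible window of the last ≤3 symbols; accept from those whose window starts with `1`.
With 15 states:
       0  1 
>  A   B  C 
   B   D  E 
   C   F  G 
   D   H  I 
   E   J  K 
   F   L  M 
   G   N  O 
   H   H  I 
   I   J  K 
   J   L  M 
   K   N  O 
 * L   H  I 
 * M   J  K 
 * N   L  M 
 * O   N  O 
(> = start, * = accepting)

start=A accept=L,M,N,O A-0->B A-1->C B-0->D B-1->E C-0->F C-1->G D-0->H D-1->I E-0->J E-1->K F-0->L F-1->M G-0->N G-1->O H-0->H H-1->I I-0->J I-1->K J-0->L J-1->M K-0->N K-1->O L-0->H L-1->I M-0->J M-1->K N-0->L N-1->M O-0->N O-1->O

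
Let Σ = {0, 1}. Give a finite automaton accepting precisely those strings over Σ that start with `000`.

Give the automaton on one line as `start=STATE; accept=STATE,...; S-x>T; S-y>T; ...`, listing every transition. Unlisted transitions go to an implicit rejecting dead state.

start=s0; accept=s3; s0-0>s1; s0-1>s4; s1-0>s2; s1-1>s4; s2-0>s3; s2-1>s4; s3-0>s3; s3-1>s3; s4-0>s4; s4-1>s4

Walk along `000` while the input agrees: from s0 take `0` to s1, and so on. Any deviation drops to the rejecting sink s4. Once s3 is reached the prefix is confirmed and every continuation is accepted.
With 5 states:
        0   1  
>  s0   s1  s4 
   s1   s2  s4 
   s2   s3  s4 
 * s3   s3  s3 
   s4   s4  s4 
(> = start, * = accepting)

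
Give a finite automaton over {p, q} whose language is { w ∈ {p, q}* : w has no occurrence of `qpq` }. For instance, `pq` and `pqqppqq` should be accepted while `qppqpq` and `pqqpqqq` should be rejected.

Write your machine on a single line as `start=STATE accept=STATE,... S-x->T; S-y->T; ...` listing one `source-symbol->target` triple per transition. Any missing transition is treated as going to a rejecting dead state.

start=S0; accept=S0,S1,S2; S0-p->S0; S0-q->S1; S1-p->S2; S1-q->S1; S2-p->S0; S2-q->S3; S3-p->S3; S3-q->S3

This is the complement of 'contains `qpq`'. Use the same substring-matching states — S0 through S3 holding how much of `qpq` has just been matched — but flip the accepting set: everything except the trap S3 accepts.
A 4-state machine:
        p   q  
>* S0   S0  S1 
 * S1   S2  S1 
 * S2   S0  S3 
   S3   S3  S3 
(> = start, * = accepting)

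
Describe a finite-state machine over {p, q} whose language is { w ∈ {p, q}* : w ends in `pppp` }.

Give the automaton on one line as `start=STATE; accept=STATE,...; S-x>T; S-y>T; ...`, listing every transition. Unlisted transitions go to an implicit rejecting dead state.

start=S0; accept=S4; S0-p>S1; S0-q>S0; S1-p>S2; S1-q>S0; S2-p>S3; S2-q>S0; S3-p>S4; S3-q>S0; S4-p>S4; S4-q>S0

Let each state record the length of the longest suffix of the input read so far that is also a prefix of `pppp`. S1 means the last symbol is `p`; S2 means the last 2 symbols are `pp`; S3 means the last 3 symbols are `ppp`; S4 means the last 4 symbols are `pppp`. Accept only at S4, where the string currently ends in `pppp`.
With 5 states:
        p   q  
>  S0   S1  S0 
   S1   S2  S0 
   S2   S3  S0 
   S3   S4  S0 
 * S4   S4  S0 
(> = start, * = accepting)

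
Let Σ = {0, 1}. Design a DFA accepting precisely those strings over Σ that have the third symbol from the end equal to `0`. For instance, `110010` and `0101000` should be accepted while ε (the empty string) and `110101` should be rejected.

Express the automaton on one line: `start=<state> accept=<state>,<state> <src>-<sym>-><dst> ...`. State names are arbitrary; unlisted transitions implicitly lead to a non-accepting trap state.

A DFA must remember the last 3 symbols (since which symbol is third-to-last isn't known until the input ends). Use one state per possible window of the last ≤3 symbols; accept from those whose window starts with `0`.
15 states suffice.
          0    1  
>  q0     q1   q2 
   q1     q3   q4 
   q2     q5   q6 
   q3     q7   q8 
   q4     q9  q10 
   q5    q11  q12 
   q6    q13  q14 
 * q7     q7   q8 
 * q8     q9  q10 
 * q9    q11  q12 
 * q10   q13  q14 
   q11    q7   q8 
   q12    q9  q10 
   q13   q11  q12 
   q14   q13  q14 
(> = start, * = accepting)

start=q0 accept=q7,q8,q9,q10 q0-0->q1 q0-1->q2 q1-0->q3 q1-1->q4 q2-0->q5 q2-1->q6 q3-0->q7 q3-1->q8 q4-0->q9 q4-1->q10 q5-0->q11 q5-1->q12 q6-0->q13 q6-1->q14 q7-0->q7 q7-1->q8 q8-0->q9 q8-1->q10 q9-0->q11 q9-1->q12 q10-0->q13 q10-1->q14 q11-0->q7 q11-1->q8 q12-0->q9 q12-1->q10 q13-0->q11 q13-1->q12 q14-0->q13 q14-1->q14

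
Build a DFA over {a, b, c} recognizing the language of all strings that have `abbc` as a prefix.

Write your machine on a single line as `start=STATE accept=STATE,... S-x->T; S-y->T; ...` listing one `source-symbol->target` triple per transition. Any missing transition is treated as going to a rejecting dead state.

start=S0; accept=S4; S0-a->S1; S0-b->S5; S0-c->S5; S1-a->S5; S1-b->S2; S1-c->S5; S2-a->S5; S2-b->S3; S2-c->S5; S3-a->S5; S3-b->S5; S3-c->S4; S4-a->S4; S4-b->S4; S4-c->S4; S5-a->S5; S5-b->S5; S5-c->S5

Check the first 4 symbols one by one: S0 through S3 record how many have matched `abbc` so far; any wrong symbol goes to the dead state S5. After all 4 match we enter the accepting sink S4.
6 states suffice.
        a   b   c  
>  S0   S1  S5  S5 
   S1   S5  S2  S5 
   S2   S5  S3  S5 
   S3   S5  S5  S4 
 * S4   S4  S4  S4 
   S5   S5  S5  S5 
(> = start, * = accepting)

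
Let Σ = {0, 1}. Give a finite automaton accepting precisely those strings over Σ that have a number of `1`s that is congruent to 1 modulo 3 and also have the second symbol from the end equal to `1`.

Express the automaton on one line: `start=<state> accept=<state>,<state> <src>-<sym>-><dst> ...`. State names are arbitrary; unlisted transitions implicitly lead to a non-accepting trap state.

Run two small machines in parallel and take their product. The first has 3 states tracking the count of `1`s modulo 3; the second has 7 states tracking the last 2 symbols read. A product state is a pair (one from each), accepting exactly when both do.
15 states suffice.
       0  1 
>  A   B  C 
   B   D  E 
   C   F  G 
   D   D  E 
   E   F  G 
 * F   H  I 
   G   J  K 
   H   H  I 
   I   J  K 
   J   L  M 
   K   N  O 
   L   L  M 
   M   N  O 
   N   D  E 
 * O   F  G 
(> = start, * = accepting)

start=A accept=F,O A-0->B A-1->C B-0->D B-1->E C-0->F C-1->G D-0->D D-1->E E-0->F E-1->G F-0->H F-1->I G-0->J G-1->K H-0->H H-1->I I-0->J I-1->K J-0->L J-1->M K-0->N K-1->O L-0->L L-1->M M-0->N M-1->O N-0->D N-1->E O-0->F O-1->G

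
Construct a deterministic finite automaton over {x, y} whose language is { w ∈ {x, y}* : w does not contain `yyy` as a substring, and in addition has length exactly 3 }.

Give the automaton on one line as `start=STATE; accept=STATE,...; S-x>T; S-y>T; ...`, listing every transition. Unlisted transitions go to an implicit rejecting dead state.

start=s0; accept=s6,s7,s8; s0-x>s1; s0-y>s2; s1-x>s3; s1-y>s4; s2-x>s3; s2-y>s5; s3-x>s6; s3-y>s7; s4-x>s6; s4-y>s8; s5-x>s6; s5-y>s9; s6-x>s10; s6-y>s11; s7-x>s10; s7-y>s12; s8-x>s10; s8-y>s13; s9-x>s13; s9-y>s13; s10-x>s10; s10-y>s11; s11-x>s10; s11-y>s12; s12-x>s10; s12-y>s13; s13-x>s13; s13-y>s13

Build one automaton per condition and run them in lockstep. The first has 4 states tracking partial matches of the forbidden pattern `yyy`; the second has 5 states tracking the input length, saturating at 4. A product state is a pair (one from each), accepting exactly when both do.
A 14-state machine:
          x    y  
>  s0     s1   s2 
   s1     s3   s4 
   s2     s3   s5 
   s3     s6   s7 
   s4     s6   s8 
   s5     s6   s9 
 * s6    s10  s11 
 * s7    s10  s12 
 * s8    s10  s13 
   s9    s13  s13 
   s10   s10  s11 
   s11   s10  s12 
   s12   s10  s13 
   s13   s13  s13 
(> = start, * = accepting)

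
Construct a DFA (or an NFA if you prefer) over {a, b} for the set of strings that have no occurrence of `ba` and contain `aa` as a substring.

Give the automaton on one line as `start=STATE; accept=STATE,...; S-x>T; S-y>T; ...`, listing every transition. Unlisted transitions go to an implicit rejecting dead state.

Run two small machines in parallel and take their product. One (3 states) tracks partial matches of the forbidden pattern `ba`; the other (3 states) tracks whether and how much of `aa` has been seen. Each combined state is a pair, one component from each; accept when both components accept. Equivalent product states are then merged.
5 states suffice.
        a   b  
>  S0   S1  S2 
   S1   S3  S2 
   S2   S2  S2 
 * S3   S3  S4 
 * S4   S2  S4 
(> = start, * = accepting)

start=S0; accept=S3,S4; S0-a>S1; S0-b>S2; S1-a>S3; S1-b>S2; S2-a>S2; S2-b>S2; S3-a>S3; S3-b>S4; S4-a>S2; S4-b>S4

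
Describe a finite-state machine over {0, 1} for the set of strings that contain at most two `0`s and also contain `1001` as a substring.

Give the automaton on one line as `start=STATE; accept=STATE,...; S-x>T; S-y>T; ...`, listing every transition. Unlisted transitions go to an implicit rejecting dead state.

start=q0; accept=q13; q0-0>q1; q0-1>q2; q1-0>q3; q1-1>q4; q2-0>q5; q2-1>q2; q3-0>q6; q3-1>q7; q4-0>q8; q4-1>q4; q5-0>q9; q5-1>q4; q6-0>q6; q6-1>q10; q7-0>q11; q7-1>q7; q8-0>q12; q8-1>q7; q9-0>q6; q9-1>q13; q10-0>q11; q10-1>q10; q11-0>q12; q11-1>q10; q12-0>q6; q12-1>q14; q13-0>q14; q13-1>q13; q14-0>q14; q14-1>q14

Run two small machines in parallel and take their product. The first has 4 states tracking the count of `0`s, saturating at 3; the second has 5 states tracking whether and how much of `1001` has been seen. A product state is a pair (one from each), accepting exactly when both do.
A 15-state machine:
          0    1  
>  q0     q1   q2 
   q1     q3   q4 
   q2     q5   q2 
   q3     q6   q7 
   q4     q8   q4 
   q5     q9   q4 
   q6     q6  q10 
   q7    q11   q7 
   q8    q12   q7 
   q9     q6  q13 
   q10   q11  q10 
   q11   q12  q10 
   q12    q6  q14 
 * q13   q14  q13 
   q14   q14  q14 
(> = start, * = accepting)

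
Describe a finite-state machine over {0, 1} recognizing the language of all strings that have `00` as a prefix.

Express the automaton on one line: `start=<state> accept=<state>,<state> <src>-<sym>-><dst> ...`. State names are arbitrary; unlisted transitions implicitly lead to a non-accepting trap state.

start=q0 accept=q2 q0-0->q1 q0-1->q3 q1-0->q2 q1-1->q3 q2-0->q2 q2-1->q2 q3-0->q3 q3-1->q3

Check the first 2 symbols one by one: q0 through q1 record how many have matched `00` so far; any wrong symbol goes to the dead state q3. After all 2 match we enter the accepting sink q2.
        0   1  
>  q0   q1  q3 
   q1   q2  q3 
 * q2   q2  q2 
   q3   q3  q3 
(> = start, * = accepting)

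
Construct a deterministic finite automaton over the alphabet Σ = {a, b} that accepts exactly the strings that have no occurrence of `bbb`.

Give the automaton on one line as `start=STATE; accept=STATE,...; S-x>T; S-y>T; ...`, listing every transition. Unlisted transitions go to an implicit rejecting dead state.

start=s0; accept=s0,s1,s2; s0-a>s0; s0-b>s1; s1-a>s0; s1-b>s2; s2-a>s0; s2-b>s3; s3-a>s3; s3-b>s3

Track partial matches of the forbidden pattern `bbb`. State s3 is a dead state reached once `bbb` has occurred; every other state accepts. s0 means no part of `bbb` is currently matched.
4 states suffice.
        a   b  
>* s0   s0  s1 
 * s1   s0  s2 
 * s2   s0  s3 
   s3   s3  s3 
(> = start, * = accepting)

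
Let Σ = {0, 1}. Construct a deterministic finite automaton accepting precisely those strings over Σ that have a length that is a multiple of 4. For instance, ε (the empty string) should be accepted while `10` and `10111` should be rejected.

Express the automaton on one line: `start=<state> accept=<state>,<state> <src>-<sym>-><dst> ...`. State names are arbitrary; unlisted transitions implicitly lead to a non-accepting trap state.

start=q0 accept=q0 q0-0->q1 q0-1->q1 q1-0->q2 q1-1->q2 q2-0->q3 q2-1->q3 q3-0->q0 q3-1->q0

Only the length mod 4 matters, so use a 4-cycle: from any state, every input symbol moves to the next state, wrapping q3 back to q0. Mark q0 accepting.
4 states suffice.
        0   1  
>* q0   q1  q1 
   q1   q2  q2 
   q2   q3  q3 
   q3   q0  q0 
(> = start, * = accepting)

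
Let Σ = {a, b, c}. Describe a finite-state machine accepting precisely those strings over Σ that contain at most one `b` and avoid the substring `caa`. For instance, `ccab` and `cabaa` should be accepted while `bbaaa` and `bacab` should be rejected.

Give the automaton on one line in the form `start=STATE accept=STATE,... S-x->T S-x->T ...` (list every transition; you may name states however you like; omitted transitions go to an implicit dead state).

Run two small machines in parallel and take their product. The first has 3 states tracking the count of `b`s, saturating at 2; the second has 4 states tracking partial matches of the forbidden pattern `caa`. A product state is a pair (one from each), accepting exactly when both do.
With 12 states:
          a    b    c  
>* S0     S0   S1   S2 
 * S1     S1   S3   S4 
 * S2     S5   S1   S2 
   S3     S3   S3   S6 
 * S4     S7   S3   S4 
 * S5     S8   S1   S2 
   S6     S9   S3   S6 
 * S7    S10   S3   S4 
   S8     S8  S10   S8 
   S9    S11   S3   S6 
   S10   S10  S11  S10 
   S11   S11  S11  S11 
(> = start, * = accepting)

start=S0 accept=S0,S1,S2,S4,S5,S7 S0-a->S0 S0-b->S1 S0-c->S2 S1-a->S1 S1-b->S3 S1-c->S4 S2-a->S5 S2-b->S1 S2-c->S2 S3-a->S3 S3-b->S3 S3-c->S6 S4-a->S7 S4-b->S3 S4-c->S4 S5-a->S8 S5-b->S1 S5-c->S2 S6-a->S9 S6-b->S3 S6-c->S6 S7-a->S10 S7-b->S3 S7-c->S4 S8-a->S8 S8-b->S10 S8-c->S8 S9-a->S11 S9-b->S3 S9-c->S6 S10-a->S10 S10-b->S11 S10-c->S10 S11-a->S11 S11-b->S11 S11-c->S11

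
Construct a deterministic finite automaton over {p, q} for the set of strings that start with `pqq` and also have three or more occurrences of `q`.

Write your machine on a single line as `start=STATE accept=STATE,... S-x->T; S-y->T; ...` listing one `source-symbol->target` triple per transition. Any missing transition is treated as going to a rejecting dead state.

start=S0; accept=S5; S0-p->S1; S0-q->S2; S1-p->S2; S1-q->S3; S2-p->S2; S2-q->S2; S3-p->S2; S3-q->S4; S4-p->S4; S4-q->S5; S5-p->S5; S5-q->S5

Handle the two conditions separately and then intersect. The first has 5 states tracking whether the input so far still matches the prefix `pqq`; the second has 5 states tracking the count of `q`s, saturating at 4. A product state is a pair (one from each), accepting exactly when both do. Equivalent product states are then merged.
A 6-state machine:
        p   q  
>  S0   S1  S2 
   S1   S2  S3 
   S2   S2  S2 
   S3   S2  S4 
   S4   S4  S5 
 * S5   S5  S5 
(> = start, * = accepting)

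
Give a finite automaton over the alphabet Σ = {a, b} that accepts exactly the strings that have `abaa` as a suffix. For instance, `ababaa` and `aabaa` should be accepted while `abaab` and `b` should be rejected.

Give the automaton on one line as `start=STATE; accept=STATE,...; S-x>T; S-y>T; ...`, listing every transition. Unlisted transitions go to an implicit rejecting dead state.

Remember how much of `abaa` the current input suffix matches. State S0 means no match yet; S1 means the last symbol is `a`; S2 means the last 2 symbols are `ab`; S3 means the last 3 symbols are `aba`; S4 means the last 4 symbols are `abaa`. Only S4 accepts. On a mismatch, fall back to the longest proper suffix that is still a prefix of `abaa`.
        a   b  
>  S0   S1  S0 
   S1   S1  S2 
   S2   S3  S0 
   S3   S4  S2 
 * S4   S1  S2 
(> = start, * = accepting)

start=S0; accept=S4; S0-a>S1; S0-b>S0; S1-a>S1; S1-b>S2; S2-a>S3; S2-b>S0; S3-a>S4; S3-b>S2; S4-a>S1; S4-b>S2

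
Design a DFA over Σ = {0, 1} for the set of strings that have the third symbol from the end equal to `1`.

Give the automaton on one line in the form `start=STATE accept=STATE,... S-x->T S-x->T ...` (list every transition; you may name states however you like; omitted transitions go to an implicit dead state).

start=A accept=L,M,N,O A-0->B A-1->C B-0->D B-1->E C-0->F C-1->G D-0->H D-1->I E-0->J E-1->K F-0->L F-1->M G-0->N G-1->O H-0->H H-1->I I-0->J I-1->K J-0->L J-1->M K-0->N K-1->O L-0->H L-1->I M-0->J M-1->K N-0->L N-1->M O-0->N O-1->O

Because acceptance depends on a position counted from the end, the machine has to buffer the most recent 3 symbols. Make each state the string of the last up-to-3 symbols read; on input `x` shift the window left and append `x`. Accept when the buffered window has length 3 and begins with `1`.
15 states suffice.
       0  1 
>  A   B  C 
   B   D  E 
   C   F  G 
   D   H  I 
   E   J  K 
   F   L  M 
   G   N  O 
   H   H  I 
   I   J  K 
   J   L  M 
   K   N  O 
 * L   H  I 
 * M   J  K 
 * N   L  M 
 * O   N  O 
(> = start, * = accepting)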